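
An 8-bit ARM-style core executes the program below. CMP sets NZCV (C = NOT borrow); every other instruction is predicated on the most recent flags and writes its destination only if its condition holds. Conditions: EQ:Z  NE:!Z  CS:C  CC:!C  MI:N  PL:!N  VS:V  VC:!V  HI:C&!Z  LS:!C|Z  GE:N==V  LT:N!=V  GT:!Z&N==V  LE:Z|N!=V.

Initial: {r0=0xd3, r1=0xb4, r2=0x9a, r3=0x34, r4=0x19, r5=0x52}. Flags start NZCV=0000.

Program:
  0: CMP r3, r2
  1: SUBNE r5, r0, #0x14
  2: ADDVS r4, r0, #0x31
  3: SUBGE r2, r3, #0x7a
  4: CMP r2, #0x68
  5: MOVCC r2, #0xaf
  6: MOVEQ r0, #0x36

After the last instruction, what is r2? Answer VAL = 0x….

[0] flags=1001 → (cmp)
[1] flags=1001 NE?T → r5=0xbf
[2] flags=1001 VS?T → r4=0x04
[3] flags=1001 GE?T → r2=0xba
[4] flags=0011 → (cmp)
[5] flags=0011 CC?F → skip
[6] flags=0011 EQ?F → skip

VAL = 0xba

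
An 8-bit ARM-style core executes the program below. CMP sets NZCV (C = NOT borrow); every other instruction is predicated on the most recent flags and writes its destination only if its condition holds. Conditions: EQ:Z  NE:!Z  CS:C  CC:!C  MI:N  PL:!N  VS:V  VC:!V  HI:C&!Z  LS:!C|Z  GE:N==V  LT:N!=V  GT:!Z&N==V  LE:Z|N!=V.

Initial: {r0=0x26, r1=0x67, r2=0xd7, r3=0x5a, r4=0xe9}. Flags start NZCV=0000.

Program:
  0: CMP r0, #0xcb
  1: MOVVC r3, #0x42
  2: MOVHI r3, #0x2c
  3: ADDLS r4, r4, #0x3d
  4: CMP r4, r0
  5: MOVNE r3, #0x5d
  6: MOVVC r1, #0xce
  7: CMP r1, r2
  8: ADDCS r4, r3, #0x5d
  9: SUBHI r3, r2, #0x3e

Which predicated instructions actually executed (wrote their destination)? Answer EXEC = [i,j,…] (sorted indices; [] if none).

0: ✓ CMP  NZCV=0000
1: ✓ MOVVC  r3←0x42
2: · MOVHI
3: ✓ ADDLS  r4←0x26
4: ✓ CMP  NZCV=0110
5: · MOVNE
6: ✓ MOVVC  r1←0xce
7: ✓ CMP  NZCV=1000
8: · ADDCS
9: · SUBHI

EXEC = [1,3,6]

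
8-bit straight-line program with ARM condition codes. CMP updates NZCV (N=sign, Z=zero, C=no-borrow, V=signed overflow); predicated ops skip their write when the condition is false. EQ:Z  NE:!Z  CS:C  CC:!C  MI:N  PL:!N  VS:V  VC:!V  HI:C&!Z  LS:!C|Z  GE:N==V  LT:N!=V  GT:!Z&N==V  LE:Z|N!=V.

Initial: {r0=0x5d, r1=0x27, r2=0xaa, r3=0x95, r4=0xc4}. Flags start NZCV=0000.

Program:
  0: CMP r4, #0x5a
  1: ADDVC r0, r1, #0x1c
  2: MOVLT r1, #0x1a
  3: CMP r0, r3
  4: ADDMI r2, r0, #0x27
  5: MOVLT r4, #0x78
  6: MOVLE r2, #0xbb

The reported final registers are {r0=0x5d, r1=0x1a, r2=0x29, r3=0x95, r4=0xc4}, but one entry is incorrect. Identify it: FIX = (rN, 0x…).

[0] flags=0011 → (cmp)
[1] flags=0011 VC?F → skip
[2] flags=0011 LT?T → r1=0x1a
[3] flags=1001 → (cmp)
[4] flags=1001 MI?T → r2=0x84
[5] flags=1001 LT?F → skip
[6] flags=1001 LE?F → skip

FIX = (r2, 0x84)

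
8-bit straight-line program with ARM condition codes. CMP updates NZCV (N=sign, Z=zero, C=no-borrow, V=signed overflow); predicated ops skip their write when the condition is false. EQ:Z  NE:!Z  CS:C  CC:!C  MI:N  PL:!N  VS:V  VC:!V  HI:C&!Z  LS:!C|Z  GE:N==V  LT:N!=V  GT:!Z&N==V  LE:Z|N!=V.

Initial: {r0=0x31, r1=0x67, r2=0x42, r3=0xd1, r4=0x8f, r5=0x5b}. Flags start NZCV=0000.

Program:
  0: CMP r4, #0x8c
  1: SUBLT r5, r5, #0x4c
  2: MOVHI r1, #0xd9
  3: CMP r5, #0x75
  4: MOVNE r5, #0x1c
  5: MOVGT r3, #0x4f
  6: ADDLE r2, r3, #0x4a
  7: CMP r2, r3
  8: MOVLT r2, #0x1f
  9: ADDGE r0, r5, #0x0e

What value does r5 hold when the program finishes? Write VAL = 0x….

0: ✓ CMP  NZCV=0010
1: · SUBLT
2: ✓ MOVHI  r1←0xd9
3: ✓ CMP  NZCV=1000
4: ✓ MOVNE  r5←0x1c
5: · MOVGT
6: ✓ ADDLE  r2←0x1b
7: ✓ CMP  NZCV=0000
8: · MOVLT
9: ✓ ADDGE  r0←0x2a

VAL = 0x1c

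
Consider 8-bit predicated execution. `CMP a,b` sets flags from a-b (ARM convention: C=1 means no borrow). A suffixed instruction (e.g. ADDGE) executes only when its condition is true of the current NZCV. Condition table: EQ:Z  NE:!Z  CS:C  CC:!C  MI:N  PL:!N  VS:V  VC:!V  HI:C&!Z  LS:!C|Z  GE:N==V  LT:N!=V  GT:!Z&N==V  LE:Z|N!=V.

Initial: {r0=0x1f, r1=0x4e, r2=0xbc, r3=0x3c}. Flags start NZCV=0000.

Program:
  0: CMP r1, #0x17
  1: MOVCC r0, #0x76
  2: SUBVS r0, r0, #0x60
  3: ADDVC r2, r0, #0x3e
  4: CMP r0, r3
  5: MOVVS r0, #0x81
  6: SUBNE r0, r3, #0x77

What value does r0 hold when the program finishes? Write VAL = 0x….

0: ✓ CMP  NZCV=0010
1: · MOVCC
2: · SUBVS
3: ✓ ADDVC  r2←0x5d
4: ✓ CMP  NZCV=1000
5: · MOVVS
6: ✓ SUBNE  r0←0xc5

VAL = 0xc5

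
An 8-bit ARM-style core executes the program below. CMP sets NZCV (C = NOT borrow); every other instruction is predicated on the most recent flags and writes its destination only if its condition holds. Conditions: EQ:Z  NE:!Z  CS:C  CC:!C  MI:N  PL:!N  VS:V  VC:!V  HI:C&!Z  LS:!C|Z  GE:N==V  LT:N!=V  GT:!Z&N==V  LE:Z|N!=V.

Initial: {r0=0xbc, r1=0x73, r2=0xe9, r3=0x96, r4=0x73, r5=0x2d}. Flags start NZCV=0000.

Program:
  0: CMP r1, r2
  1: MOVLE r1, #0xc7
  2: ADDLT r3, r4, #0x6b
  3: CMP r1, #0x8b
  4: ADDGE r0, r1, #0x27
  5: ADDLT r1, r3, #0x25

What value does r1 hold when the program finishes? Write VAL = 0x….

VAL = 0x73

[0] flags=1001 → (cmp)
[1] flags=1001 LE?F → skip
[2] flags=1001 LT?F → skip
[3] flags=1001 → (cmp)
[4] flags=1001 GE?T → r0=0x9a
[5] flags=1001 LT?F → skip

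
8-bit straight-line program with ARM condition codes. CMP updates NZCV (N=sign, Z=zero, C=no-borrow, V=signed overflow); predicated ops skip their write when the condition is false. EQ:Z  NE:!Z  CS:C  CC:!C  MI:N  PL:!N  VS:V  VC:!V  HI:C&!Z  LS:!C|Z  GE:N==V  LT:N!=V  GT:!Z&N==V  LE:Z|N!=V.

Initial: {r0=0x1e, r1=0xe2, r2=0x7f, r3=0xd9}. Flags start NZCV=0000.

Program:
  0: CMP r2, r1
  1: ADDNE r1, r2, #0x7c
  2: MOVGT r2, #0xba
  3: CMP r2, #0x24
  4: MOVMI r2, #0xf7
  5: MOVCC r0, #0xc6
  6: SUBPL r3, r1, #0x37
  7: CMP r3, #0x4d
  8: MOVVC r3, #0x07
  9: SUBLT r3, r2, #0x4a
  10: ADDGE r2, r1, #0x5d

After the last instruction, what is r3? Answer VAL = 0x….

VAL = 0xad

0: ✓ CMP  NZCV=1001
1: ✓ ADDNE  r1←0xfb
2: ✓ MOVGT  r2←0xba
3: ✓ CMP  NZCV=1010
4: ✓ MOVMI  r2←0xf7
5: · MOVCC
6: · SUBPL
7: ✓ CMP  NZCV=1010
8: ✓ MOVVC  r3←0x07
9: ✓ SUBLT  r3←0xad
10: · ADDGE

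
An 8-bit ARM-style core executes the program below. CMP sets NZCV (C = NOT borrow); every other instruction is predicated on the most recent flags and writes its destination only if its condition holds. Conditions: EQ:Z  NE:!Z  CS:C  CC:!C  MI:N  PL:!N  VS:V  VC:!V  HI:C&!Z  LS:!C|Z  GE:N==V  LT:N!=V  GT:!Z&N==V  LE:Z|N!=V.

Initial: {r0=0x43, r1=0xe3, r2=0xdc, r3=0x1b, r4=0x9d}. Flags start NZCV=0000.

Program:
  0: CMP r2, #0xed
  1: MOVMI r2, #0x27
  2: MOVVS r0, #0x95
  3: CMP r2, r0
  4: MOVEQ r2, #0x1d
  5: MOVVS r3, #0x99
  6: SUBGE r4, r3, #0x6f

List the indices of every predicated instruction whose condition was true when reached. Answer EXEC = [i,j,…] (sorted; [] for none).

0: ✓ CMP  NZCV=1000
1: ✓ MOVMI  r2←0x27
2: · MOVVS
3: ✓ CMP  NZCV=1000
4: · MOVEQ
5: · MOVVS
6: · SUBGE

EXEC = [1]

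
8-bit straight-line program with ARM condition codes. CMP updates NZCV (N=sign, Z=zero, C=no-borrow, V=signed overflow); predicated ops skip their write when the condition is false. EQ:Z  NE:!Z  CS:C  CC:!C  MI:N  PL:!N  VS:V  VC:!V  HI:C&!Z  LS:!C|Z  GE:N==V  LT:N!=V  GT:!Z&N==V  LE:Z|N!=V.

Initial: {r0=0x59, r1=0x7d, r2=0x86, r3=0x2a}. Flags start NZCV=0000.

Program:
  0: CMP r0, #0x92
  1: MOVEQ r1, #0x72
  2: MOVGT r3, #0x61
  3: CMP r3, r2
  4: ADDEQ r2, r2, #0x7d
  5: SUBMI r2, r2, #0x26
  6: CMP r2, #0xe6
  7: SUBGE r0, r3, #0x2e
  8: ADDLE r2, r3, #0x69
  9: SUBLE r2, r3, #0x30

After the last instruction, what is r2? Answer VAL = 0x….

VAL = 0x60

[0] flags=1001 → (cmp)
[1] flags=1001 EQ?F → skip
[2] flags=1001 GT?T → r3=0x61
[3] flags=1001 → (cmp)
[4] flags=1001 EQ?F → skip
[5] flags=1001 MI?T → r2=0x60
[6] flags=0000 → (cmp)
[7] flags=0000 GE?T → r0=0x33
[8] flags=0000 LE?F → skip
[9] flags=0000 LE?F → skip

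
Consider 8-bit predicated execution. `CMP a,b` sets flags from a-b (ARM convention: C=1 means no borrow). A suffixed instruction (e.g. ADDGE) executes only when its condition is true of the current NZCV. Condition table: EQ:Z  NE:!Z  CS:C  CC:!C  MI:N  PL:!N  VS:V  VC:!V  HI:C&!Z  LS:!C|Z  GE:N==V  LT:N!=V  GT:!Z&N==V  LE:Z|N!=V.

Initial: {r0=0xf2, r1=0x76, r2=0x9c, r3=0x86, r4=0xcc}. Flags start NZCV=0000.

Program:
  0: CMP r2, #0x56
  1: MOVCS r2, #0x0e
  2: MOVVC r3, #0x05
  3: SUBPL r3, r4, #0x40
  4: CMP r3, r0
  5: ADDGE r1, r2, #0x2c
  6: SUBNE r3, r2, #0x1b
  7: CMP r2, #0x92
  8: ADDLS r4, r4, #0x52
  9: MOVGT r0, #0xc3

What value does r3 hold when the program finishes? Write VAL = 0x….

VAL = 0xf3

0: ✓ CMP  NZCV=0011
1: ✓ MOVCS  r2←0x0e
2: · MOVVC
3: ✓ SUBPL  r3←0x8c
4: ✓ CMP  NZCV=1000
5: · ADDGE
6: ✓ SUBNE  r3←0xf3
7: ✓ CMP  NZCV=0000
8: ✓ ADDLS  r4←0x1e
9: ✓ MOVGT  r0←0xc3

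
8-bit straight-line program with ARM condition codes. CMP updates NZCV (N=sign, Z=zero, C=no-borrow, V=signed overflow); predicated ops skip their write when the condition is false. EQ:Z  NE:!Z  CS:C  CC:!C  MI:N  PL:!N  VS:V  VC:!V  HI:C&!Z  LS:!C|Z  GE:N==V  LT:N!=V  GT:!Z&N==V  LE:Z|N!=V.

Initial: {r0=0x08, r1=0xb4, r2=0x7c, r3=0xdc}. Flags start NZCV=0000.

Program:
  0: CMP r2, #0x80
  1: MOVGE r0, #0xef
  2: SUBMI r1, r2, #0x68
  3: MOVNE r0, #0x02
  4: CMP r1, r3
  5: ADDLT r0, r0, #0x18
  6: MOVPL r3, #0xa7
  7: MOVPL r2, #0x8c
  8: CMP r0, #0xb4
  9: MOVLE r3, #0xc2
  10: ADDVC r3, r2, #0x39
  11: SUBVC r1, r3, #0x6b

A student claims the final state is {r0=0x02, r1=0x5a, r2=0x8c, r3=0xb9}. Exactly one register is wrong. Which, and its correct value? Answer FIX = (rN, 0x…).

[0] flags=1001 → (cmp)
[1] flags=1001 GE?T → r0=0xef
[2] flags=1001 MI?T → r1=0x14
[3] flags=1001 NE?T → r0=0x02
[4] flags=0000 → (cmp)
[5] flags=0000 LT?F → skip
[6] flags=0000 PL?T → r3=0xa7
[7] flags=0000 PL?T → r2=0x8c
[8] flags=0000 → (cmp)
[9] flags=0000 LE?F → skip
[10] flags=0000 VC?T → r3=0xc5
[11] flags=0000 VC?T → r1=0x5a

FIX = (r3, 0xc5)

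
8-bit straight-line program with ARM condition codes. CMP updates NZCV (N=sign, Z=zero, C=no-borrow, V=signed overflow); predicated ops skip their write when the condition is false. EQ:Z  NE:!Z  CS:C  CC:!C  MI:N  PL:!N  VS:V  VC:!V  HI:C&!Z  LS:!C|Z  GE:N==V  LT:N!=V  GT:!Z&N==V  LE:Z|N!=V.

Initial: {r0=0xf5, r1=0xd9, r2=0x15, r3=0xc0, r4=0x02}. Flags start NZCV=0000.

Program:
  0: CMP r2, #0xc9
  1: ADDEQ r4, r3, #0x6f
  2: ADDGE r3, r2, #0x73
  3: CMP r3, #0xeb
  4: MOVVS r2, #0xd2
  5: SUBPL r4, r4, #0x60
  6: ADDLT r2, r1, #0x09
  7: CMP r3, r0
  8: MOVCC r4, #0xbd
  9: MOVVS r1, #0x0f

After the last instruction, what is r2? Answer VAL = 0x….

[0] flags=0000 → (cmp)
[1] flags=0000 EQ?F → skip
[2] flags=0000 GE?T → r3=0x88
[3] flags=1000 → (cmp)
[4] flags=1000 VS?F → skip
[5] flags=1000 PL?F → skip
[6] flags=1000 LT?T → r2=0xe2
[7] flags=1000 → (cmp)
[8] flags=1000 CC?T → r4=0xbd
[9] flags=1000 VS?F → skip

VAL = 0xe2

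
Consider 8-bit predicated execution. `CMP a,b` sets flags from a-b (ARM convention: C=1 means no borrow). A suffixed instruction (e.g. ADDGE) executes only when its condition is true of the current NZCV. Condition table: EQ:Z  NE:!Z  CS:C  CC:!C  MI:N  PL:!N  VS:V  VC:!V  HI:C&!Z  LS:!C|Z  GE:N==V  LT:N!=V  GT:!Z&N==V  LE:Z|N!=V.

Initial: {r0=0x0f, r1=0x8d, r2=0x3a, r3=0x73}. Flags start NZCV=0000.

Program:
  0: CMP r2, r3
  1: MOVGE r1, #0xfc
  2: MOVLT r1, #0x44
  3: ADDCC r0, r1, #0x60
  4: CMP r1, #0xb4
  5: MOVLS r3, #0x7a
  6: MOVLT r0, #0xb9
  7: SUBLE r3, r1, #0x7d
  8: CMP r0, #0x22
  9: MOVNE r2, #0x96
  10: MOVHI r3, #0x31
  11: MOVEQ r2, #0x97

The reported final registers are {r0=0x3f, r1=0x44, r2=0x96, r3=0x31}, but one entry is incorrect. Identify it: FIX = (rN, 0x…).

[0] flags=1000 → (cmp)
[1] flags=1000 GE?F → skip
[2] flags=1000 LT?T → r1=0x44
[3] flags=1000 CC?T → r0=0xa4
[4] flags=1001 → (cmp)
[5] flags=1001 LS?T → r3=0x7a
[6] flags=1001 LT?F → skip
[7] flags=1001 LE?F → skip
[8] flags=1010 → (cmp)
[9] flags=1010 NE?T → r2=0x96
[10] flags=1010 HI?T → r3=0x31
[11] flags=1010 EQ?F → skip

FIX = (r0, 0xa4)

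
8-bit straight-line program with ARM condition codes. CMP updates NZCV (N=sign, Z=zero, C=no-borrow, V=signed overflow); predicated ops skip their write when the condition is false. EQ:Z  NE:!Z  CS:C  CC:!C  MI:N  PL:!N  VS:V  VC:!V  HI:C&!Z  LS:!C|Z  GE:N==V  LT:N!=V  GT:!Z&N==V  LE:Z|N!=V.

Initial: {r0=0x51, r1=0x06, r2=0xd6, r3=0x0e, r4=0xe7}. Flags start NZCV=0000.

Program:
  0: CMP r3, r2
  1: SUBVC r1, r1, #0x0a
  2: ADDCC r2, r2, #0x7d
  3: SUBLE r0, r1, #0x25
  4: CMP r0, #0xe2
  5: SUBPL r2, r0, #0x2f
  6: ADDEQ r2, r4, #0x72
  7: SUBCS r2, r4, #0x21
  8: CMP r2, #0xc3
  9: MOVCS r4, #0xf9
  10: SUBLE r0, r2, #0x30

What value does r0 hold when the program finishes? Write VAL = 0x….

0: ✓ CMP  NZCV=0000
1: ✓ SUBVC  r1←0xfc
2: ✓ ADDCC  r2←0x53
3: · SUBLE
4: ✓ CMP  NZCV=0000
5: ✓ SUBPL  r2←0x22
6: · ADDEQ
7: · SUBCS
8: ✓ CMP  NZCV=0000
9: · MOVCS
10: · SUBLE

VAL = 0x51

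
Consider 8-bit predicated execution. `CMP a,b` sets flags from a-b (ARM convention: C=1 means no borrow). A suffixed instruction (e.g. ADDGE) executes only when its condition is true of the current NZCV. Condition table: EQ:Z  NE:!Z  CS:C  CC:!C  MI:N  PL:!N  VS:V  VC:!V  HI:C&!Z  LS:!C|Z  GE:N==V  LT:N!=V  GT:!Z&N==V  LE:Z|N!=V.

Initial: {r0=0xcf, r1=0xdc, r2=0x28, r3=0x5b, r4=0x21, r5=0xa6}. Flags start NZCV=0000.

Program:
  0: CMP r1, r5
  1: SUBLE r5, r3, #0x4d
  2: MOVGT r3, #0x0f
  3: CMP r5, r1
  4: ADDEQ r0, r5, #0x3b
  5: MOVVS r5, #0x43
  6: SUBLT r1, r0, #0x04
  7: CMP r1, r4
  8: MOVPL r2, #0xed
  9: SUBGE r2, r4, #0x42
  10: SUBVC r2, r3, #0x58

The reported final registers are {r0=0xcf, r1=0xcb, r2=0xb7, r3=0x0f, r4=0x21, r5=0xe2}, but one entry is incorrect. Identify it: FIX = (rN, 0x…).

[0] flags=0010 → (cmp)
[1] flags=0010 LE?F → skip
[2] flags=0010 GT?T → r3=0x0f
[3] flags=1000 → (cmp)
[4] flags=1000 EQ?F → skip
[5] flags=1000 VS?F → skip
[6] flags=1000 LT?T → r1=0xcb
[7] flags=1010 → (cmp)
[8] flags=1010 PL?F → skip
[9] flags=1010 GE?F → skip
[10] flags=1010 VC?T → r2=0xb7

FIX = (r5, 0xa6)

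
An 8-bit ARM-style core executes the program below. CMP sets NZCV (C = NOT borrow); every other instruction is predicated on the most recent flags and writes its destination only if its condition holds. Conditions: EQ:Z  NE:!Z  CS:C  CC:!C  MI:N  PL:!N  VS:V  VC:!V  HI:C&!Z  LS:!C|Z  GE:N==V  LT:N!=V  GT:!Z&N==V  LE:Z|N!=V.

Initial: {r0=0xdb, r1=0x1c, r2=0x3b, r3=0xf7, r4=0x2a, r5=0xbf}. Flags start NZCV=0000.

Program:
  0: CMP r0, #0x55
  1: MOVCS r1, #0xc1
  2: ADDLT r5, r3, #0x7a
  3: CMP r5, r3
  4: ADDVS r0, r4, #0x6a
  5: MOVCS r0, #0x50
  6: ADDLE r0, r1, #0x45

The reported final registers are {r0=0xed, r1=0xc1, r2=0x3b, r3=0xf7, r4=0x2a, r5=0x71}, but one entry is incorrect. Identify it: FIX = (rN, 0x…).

0: ✓ CMP  NZCV=1010
1: ✓ MOVCS  r1←0xc1
2: ✓ ADDLT  r5←0x71
3: ✓ CMP  NZCV=0000
4: · ADDVS
5: · MOVCS
6: · ADDLE

FIX = (r0, 0xdb)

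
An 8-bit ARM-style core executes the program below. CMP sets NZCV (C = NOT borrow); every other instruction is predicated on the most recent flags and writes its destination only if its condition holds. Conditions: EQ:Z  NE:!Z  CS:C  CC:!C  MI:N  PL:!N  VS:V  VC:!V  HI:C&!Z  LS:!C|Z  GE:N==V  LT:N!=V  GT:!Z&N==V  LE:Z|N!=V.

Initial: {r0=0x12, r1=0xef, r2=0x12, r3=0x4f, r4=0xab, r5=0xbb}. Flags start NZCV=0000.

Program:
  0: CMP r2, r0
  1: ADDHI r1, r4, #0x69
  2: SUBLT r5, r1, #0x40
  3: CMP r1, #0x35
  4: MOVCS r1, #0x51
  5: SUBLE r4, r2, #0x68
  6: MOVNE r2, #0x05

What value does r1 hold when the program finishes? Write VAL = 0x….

VAL = 0x51

[0] flags=0110 → (cmp)
[1] flags=0110 HI?F → skip
[2] flags=0110 LT?F → skip
[3] flags=1010 → (cmp)
[4] flags=1010 CS?T → r1=0x51
[5] flags=1010 LE?T → r4=0xaa
[6] flags=1010 NE?T → r2=0x05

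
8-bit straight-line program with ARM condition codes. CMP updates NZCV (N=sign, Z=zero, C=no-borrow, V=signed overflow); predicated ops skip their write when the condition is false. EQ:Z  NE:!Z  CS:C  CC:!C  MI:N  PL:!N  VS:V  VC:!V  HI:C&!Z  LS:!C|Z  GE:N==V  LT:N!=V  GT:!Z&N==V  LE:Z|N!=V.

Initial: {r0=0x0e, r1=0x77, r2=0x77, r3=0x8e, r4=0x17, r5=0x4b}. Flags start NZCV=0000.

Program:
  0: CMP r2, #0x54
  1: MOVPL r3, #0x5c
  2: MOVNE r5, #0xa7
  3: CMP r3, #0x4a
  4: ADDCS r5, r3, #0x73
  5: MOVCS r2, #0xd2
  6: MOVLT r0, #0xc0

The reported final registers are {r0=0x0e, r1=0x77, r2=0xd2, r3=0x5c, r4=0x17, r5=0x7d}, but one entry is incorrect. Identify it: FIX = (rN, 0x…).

FIX = (r5, 0xcf)

0: ✓ CMP  NZCV=0010
1: ✓ MOVPL  r3←0x5c
2: ✓ MOVNE  r5←0xa7
3: ✓ CMP  NZCV=0010
4: ✓ ADDCS  r5←0xcf
5: ✓ MOVCS  r2←0xd2
6: · MOVLT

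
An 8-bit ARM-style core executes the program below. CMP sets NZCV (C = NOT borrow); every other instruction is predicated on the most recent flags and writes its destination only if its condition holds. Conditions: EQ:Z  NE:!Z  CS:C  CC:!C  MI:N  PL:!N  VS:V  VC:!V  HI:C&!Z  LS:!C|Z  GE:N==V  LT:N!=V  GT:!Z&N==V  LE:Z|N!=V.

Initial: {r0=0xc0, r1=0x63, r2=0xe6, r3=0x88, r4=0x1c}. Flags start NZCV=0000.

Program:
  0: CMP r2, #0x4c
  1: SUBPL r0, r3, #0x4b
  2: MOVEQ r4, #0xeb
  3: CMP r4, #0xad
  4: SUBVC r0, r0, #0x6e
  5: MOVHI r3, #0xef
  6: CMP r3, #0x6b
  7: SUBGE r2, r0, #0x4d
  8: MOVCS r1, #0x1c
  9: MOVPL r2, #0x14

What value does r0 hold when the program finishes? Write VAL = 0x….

0: ✓ CMP  NZCV=1010
1: · SUBPL
2: · MOVEQ
3: ✓ CMP  NZCV=0000
4: ✓ SUBVC  r0←0x52
5: · MOVHI
6: ✓ CMP  NZCV=0011
7: · SUBGE
8: ✓ MOVCS  r1←0x1c
9: ✓ MOVPL  r2←0x14

VAL = 0x52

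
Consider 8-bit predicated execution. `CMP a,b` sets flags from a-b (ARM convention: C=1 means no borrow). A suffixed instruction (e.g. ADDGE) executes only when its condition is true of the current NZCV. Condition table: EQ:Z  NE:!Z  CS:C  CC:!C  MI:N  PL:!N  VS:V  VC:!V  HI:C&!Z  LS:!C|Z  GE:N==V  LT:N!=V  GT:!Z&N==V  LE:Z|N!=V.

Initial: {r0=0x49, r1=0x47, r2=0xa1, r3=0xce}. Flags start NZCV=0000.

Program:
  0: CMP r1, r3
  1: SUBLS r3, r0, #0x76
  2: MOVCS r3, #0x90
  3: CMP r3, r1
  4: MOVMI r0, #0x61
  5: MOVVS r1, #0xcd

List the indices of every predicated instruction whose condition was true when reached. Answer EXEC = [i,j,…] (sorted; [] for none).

EXEC = [1,4]

[0] flags=0000 → (cmp)
[1] flags=0000 LS?T → r3=0xd3
[2] flags=0000 CS?F → skip
[3] flags=1010 → (cmp)
[4] flags=1010 MI?T → r0=0x61
[5] flags=1010 VS?F → skip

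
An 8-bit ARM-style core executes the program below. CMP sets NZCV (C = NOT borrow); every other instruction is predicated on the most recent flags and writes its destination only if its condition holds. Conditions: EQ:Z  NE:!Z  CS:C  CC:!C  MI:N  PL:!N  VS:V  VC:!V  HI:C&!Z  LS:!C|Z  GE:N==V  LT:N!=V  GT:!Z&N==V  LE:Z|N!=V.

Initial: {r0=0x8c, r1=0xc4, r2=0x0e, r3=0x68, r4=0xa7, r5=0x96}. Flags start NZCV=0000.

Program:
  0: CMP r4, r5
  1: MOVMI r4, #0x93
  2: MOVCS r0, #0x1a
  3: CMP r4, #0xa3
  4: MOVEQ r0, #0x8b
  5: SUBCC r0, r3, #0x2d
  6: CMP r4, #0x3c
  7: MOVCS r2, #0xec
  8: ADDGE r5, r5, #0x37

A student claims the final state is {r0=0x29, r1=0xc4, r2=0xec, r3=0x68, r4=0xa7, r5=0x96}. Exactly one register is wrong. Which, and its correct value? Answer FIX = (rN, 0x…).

0: ✓ CMP  NZCV=0010
1: · MOVMI
2: ✓ MOVCS  r0←0x1a
3: ✓ CMP  NZCV=0010
4: · MOVEQ
5: · SUBCC
6: ✓ CMP  NZCV=0011
7: ✓ MOVCS  r2←0xec
8: · ADDGE

FIX = (r0, 0x1a)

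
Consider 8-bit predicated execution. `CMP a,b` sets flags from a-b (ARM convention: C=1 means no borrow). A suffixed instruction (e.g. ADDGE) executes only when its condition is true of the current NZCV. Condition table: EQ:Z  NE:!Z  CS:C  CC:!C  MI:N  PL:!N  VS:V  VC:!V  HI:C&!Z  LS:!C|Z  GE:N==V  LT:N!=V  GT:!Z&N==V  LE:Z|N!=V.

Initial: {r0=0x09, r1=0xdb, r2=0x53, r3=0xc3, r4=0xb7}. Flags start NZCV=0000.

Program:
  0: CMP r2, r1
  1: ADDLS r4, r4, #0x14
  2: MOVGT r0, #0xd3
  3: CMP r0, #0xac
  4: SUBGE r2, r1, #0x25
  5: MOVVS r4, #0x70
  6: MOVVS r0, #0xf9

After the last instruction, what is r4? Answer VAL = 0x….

VAL = 0xcb

[0] flags=0000 → (cmp)
[1] flags=0000 LS?T → r4=0xcb
[2] flags=0000 GT?T → r0=0xd3
[3] flags=0010 → (cmp)
[4] flags=0010 GE?T → r2=0xb6
[5] flags=0010 VS?F → skip
[6] flags=0010 VS?F → skip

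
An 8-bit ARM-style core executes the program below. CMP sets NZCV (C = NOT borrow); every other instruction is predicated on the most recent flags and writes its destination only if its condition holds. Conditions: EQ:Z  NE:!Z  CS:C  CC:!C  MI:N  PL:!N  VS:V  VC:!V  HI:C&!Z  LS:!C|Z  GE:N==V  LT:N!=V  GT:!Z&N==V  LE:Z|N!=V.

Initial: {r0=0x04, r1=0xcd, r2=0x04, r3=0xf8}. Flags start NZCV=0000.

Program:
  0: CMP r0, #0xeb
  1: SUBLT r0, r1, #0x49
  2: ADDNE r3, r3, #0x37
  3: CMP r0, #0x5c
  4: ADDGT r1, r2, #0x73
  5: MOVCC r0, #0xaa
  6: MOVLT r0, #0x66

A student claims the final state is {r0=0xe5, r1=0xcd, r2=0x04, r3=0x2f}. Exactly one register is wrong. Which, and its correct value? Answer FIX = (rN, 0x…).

[0] flags=0000 → (cmp)
[1] flags=0000 LT?F → skip
[2] flags=0000 NE?T → r3=0x2f
[3] flags=1000 → (cmp)
[4] flags=1000 GT?F → skip
[5] flags=1000 CC?T → r0=0xaa
[6] flags=1000 LT?T → r0=0x66

FIX = (r0, 0x66)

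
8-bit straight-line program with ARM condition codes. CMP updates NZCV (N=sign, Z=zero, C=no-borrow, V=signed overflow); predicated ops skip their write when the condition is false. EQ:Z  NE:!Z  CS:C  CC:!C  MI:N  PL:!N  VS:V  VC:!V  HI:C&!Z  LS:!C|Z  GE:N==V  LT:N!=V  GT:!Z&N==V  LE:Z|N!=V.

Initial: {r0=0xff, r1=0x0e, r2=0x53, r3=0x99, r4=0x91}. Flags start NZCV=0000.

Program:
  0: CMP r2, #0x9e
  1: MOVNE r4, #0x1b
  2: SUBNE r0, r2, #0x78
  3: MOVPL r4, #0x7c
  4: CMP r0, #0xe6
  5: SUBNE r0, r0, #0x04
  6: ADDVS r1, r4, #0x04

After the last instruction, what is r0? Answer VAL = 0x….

[0] flags=1001 → (cmp)
[1] flags=1001 NE?T → r4=0x1b
[2] flags=1001 NE?T → r0=0xdb
[3] flags=1001 PL?F → skip
[4] flags=1000 → (cmp)
[5] flags=1000 NE?T → r0=0xd7
[6] flags=1000 VS?F → skip

VAL = 0xd7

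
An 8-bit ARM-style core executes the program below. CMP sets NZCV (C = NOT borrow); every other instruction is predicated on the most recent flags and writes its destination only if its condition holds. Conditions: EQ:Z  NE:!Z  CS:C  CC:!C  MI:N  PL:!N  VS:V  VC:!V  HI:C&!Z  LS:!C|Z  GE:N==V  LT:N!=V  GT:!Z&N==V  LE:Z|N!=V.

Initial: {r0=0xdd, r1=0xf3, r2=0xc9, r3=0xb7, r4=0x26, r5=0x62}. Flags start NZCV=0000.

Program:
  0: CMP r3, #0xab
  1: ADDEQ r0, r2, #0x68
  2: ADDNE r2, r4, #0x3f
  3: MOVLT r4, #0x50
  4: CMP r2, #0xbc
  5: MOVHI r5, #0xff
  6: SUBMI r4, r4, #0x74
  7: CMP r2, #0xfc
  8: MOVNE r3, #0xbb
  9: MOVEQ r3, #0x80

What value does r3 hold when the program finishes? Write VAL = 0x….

[0] flags=0010 → (cmp)
[1] flags=0010 EQ?F → skip
[2] flags=0010 NE?T → r2=0x65
[3] flags=0010 LT?F → skip
[4] flags=1001 → (cmp)
[5] flags=1001 HI?F → skip
[6] flags=1001 MI?T → r4=0xb2
[7] flags=0000 → (cmp)
[8] flags=0000 NE?T → r3=0xbb
[9] flags=0000 EQ?F → skip

VAL = 0xbb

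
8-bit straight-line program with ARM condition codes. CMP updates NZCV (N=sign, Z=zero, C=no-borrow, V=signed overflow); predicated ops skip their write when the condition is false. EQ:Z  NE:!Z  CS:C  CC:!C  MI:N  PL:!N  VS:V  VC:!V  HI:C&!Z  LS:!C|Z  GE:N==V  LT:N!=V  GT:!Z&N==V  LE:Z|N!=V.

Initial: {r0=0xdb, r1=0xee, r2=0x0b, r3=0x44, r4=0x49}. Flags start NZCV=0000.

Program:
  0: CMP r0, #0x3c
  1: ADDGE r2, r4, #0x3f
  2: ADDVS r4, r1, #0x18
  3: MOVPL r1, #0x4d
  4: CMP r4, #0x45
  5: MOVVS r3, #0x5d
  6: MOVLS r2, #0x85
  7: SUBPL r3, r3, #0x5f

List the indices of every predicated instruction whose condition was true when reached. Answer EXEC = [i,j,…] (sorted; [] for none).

[0] flags=1010 → (cmp)
[1] flags=1010 GE?F → skip
[2] flags=1010 VS?F → skip
[3] flags=1010 PL?F → skip
[4] flags=0010 → (cmp)
[5] flags=0010 VS?F → skip
[6] flags=0010 LS?F → skip
[7] flags=0010 PL?T → r3=0xe5

EXEC = [7]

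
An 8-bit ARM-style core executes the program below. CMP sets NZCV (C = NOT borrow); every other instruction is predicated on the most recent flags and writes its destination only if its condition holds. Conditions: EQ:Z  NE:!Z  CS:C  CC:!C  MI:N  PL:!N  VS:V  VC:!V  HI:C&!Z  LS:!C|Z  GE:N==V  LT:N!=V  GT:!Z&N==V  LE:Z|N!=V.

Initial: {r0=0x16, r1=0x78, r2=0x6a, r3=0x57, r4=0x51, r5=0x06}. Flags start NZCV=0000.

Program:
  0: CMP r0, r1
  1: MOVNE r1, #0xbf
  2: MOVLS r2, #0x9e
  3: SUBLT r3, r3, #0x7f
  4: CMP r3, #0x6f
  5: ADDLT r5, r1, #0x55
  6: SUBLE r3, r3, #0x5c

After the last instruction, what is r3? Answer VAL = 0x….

VAL = 0x7c

0: ✓ CMP  NZCV=1000
1: ✓ MOVNE  r1←0xbf
2: ✓ MOVLS  r2←0x9e
3: ✓ SUBLT  r3←0xd8
4: ✓ CMP  NZCV=0011
5: ✓ ADDLT  r5←0x14
6: ✓ SUBLE  r3←0x7c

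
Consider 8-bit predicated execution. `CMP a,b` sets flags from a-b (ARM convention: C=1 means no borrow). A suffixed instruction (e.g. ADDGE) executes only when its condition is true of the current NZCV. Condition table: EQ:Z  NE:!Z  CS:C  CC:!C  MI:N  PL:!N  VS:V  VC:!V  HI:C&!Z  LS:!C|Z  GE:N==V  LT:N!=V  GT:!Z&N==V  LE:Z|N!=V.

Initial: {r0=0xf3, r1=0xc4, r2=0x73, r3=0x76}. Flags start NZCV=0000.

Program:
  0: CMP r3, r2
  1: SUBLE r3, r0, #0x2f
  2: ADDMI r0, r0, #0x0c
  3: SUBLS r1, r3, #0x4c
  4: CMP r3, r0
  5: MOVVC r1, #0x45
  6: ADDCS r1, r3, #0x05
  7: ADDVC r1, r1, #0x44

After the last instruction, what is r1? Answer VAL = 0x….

VAL = 0xc4

[0] flags=0010 → (cmp)
[1] flags=0010 LE?F → skip
[2] flags=0010 MI?F → skip
[3] flags=0010 LS?F → skip
[4] flags=1001 → (cmp)
[5] flags=1001 VC?F → skip
[6] flags=1001 CS?F → skip
[7] flags=1001 VC?F → skip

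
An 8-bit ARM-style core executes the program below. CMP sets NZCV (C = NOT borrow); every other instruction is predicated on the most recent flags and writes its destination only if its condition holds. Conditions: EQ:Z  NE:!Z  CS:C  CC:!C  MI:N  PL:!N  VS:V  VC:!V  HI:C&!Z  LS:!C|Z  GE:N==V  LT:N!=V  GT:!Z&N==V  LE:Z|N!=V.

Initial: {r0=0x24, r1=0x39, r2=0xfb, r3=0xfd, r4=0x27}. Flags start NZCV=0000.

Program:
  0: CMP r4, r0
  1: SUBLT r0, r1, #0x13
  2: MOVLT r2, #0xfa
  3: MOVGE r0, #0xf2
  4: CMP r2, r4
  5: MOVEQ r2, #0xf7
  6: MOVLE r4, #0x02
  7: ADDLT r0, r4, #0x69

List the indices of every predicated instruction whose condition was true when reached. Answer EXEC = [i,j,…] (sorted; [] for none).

0: ✓ CMP  NZCV=0010
1: · SUBLT
2: · MOVLT
3: ✓ MOVGE  r0←0xf2
4: ✓ CMP  NZCV=1010
5: · MOVEQ
6: ✓ MOVLE  r4←0x02
7: ✓ ADDLT  r0←0x6b

EXEC = [3,6,7]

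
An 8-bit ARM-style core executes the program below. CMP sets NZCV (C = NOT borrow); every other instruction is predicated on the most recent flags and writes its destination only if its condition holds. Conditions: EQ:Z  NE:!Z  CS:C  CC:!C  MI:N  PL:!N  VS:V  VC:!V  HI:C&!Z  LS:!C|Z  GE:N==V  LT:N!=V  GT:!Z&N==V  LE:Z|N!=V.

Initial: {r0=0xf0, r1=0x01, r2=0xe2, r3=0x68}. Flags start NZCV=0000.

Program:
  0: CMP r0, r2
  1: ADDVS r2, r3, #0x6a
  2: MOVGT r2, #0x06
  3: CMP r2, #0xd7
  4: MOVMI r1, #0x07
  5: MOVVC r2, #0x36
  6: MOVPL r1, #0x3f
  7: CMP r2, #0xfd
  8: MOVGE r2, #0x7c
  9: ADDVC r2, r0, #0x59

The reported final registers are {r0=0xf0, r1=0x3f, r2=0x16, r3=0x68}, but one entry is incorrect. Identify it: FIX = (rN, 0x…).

0: ✓ CMP  NZCV=0010
1: · ADDVS
2: ✓ MOVGT  r2←0x06
3: ✓ CMP  NZCV=0000
4: · MOVMI
5: ✓ MOVVC  r2←0x36
6: ✓ MOVPL  r1←0x3f
7: ✓ CMP  NZCV=0000
8: ✓ MOVGE  r2←0x7c
9: ✓ ADDVC  r2←0x49

FIX = (r2, 0x49)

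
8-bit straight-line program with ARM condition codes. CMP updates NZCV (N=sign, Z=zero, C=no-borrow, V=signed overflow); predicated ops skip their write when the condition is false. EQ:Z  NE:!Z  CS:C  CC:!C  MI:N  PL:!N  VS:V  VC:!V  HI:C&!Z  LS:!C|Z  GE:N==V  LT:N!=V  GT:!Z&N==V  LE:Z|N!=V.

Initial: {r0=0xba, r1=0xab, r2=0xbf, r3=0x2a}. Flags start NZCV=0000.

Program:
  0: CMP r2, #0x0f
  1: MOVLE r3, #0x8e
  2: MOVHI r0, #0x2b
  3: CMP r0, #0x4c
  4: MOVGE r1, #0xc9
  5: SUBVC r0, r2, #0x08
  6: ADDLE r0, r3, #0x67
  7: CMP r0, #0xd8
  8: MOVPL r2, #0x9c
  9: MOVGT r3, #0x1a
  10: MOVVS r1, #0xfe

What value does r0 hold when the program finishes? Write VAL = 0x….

0: ✓ CMP  NZCV=1010
1: ✓ MOVLE  r3←0x8e
2: ✓ MOVHI  r0←0x2b
3: ✓ CMP  NZCV=1000
4: · MOVGE
5: ✓ SUBVC  r0←0xb7
6: ✓ ADDLE  r0←0xf5
7: ✓ CMP  NZCV=0010
8: ✓ MOVPL  r2←0x9c
9: ✓ MOVGT  r3←0x1a
10: · MOVVS

VAL = 0xf5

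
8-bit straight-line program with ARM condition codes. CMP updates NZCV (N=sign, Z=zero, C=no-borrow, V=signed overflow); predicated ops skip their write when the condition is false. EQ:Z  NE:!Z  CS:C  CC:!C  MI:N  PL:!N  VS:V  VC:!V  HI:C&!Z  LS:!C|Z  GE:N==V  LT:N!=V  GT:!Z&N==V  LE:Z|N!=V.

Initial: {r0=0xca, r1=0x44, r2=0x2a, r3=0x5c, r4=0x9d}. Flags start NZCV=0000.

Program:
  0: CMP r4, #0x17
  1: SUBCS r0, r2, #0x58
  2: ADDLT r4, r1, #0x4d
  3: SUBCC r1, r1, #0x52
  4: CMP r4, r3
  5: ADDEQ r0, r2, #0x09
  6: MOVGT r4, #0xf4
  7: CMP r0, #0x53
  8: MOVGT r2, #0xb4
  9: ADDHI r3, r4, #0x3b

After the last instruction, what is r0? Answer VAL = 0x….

[0] flags=1010 → (cmp)
[1] flags=1010 CS?T → r0=0xd2
[2] flags=1010 LT?T → r4=0x91
[3] flags=1010 CC?F → skip
[4] flags=0011 → (cmp)
[5] flags=0011 EQ?F → skip
[6] flags=0011 GT?F → skip
[7] flags=0011 → (cmp)
[8] flags=0011 GT?F → skip
[9] flags=0011 HI?T → r3=0xcc

VAL = 0xd2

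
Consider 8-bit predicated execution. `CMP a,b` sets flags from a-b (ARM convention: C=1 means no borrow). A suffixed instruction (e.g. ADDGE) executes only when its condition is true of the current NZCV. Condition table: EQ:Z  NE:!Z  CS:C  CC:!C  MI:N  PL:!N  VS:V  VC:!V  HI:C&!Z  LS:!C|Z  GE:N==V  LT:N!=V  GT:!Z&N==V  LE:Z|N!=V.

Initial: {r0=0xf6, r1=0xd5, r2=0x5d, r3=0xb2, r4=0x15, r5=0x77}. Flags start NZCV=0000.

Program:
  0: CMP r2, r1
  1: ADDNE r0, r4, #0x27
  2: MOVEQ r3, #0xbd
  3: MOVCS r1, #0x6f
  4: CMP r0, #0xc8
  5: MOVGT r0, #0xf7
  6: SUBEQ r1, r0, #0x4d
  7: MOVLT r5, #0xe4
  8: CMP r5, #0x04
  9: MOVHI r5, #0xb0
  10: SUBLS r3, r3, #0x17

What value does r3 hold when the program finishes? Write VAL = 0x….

VAL = 0xb2

[0] flags=1001 → (cmp)
[1] flags=1001 NE?T → r0=0x3c
[2] flags=1001 EQ?F → skip
[3] flags=1001 CS?F → skip
[4] flags=0000 → (cmp)
[5] flags=0000 GT?T → r0=0xf7
[6] flags=0000 EQ?F → skip
[7] flags=0000 LT?F → skip
[8] flags=0010 → (cmp)
[9] flags=0010 HI?T → r5=0xb0
[10] flags=0010 LS?F → skip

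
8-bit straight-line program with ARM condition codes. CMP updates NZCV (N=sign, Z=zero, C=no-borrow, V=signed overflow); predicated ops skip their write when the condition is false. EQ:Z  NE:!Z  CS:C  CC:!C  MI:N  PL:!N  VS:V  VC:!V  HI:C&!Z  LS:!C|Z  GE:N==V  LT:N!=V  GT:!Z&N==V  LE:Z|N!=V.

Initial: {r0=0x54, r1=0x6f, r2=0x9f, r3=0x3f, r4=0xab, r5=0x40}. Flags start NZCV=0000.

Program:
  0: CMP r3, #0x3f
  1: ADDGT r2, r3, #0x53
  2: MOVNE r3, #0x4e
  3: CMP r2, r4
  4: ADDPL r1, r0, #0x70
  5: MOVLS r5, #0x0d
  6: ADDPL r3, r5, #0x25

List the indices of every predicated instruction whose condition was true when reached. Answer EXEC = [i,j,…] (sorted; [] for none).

EXEC = [5]

[0] flags=0110 → (cmp)
[1] flags=0110 GT?F → skip
[2] flags=0110 NE?F → skip
[3] flags=1000 → (cmp)
[4] flags=1000 PL?F → skip
[5] flags=1000 LS?T → r5=0x0d
[6] flags=1000 PL?F → skip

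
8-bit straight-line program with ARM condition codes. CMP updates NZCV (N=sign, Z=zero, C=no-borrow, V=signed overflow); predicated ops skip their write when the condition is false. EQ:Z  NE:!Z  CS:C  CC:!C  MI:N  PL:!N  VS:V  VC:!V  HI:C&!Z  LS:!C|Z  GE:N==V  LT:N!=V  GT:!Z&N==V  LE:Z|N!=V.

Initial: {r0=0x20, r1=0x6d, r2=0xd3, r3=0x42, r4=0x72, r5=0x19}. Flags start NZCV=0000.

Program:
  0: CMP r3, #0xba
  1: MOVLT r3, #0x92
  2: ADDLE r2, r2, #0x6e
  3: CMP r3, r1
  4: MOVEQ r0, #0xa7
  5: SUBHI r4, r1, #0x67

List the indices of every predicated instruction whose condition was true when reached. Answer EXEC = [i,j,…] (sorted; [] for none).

EXEC = []

0: ✓ CMP  NZCV=1001
1: · MOVLT
2: · ADDLE
3: ✓ CMP  NZCV=1000
4: · MOVEQ
5: · SUBHI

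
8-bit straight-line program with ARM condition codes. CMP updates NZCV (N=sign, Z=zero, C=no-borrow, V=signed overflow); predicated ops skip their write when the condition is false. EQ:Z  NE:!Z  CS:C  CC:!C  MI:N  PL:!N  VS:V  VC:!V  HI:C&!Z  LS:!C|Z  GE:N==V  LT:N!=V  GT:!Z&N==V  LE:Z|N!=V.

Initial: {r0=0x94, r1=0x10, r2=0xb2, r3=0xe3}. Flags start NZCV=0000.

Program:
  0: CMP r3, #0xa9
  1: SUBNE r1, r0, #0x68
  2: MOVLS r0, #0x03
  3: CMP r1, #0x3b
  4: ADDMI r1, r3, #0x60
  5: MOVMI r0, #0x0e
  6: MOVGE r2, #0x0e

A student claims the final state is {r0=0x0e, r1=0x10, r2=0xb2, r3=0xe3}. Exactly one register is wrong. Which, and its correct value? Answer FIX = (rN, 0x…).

0: ✓ CMP  NZCV=0010
1: ✓ SUBNE  r1←0x2c
2: · MOVLS
3: ✓ CMP  NZCV=1000
4: ✓ ADDMI  r1←0x43
5: ✓ MOVMI  r0←0x0e
6: · MOVGE

FIX = (r1, 0x43)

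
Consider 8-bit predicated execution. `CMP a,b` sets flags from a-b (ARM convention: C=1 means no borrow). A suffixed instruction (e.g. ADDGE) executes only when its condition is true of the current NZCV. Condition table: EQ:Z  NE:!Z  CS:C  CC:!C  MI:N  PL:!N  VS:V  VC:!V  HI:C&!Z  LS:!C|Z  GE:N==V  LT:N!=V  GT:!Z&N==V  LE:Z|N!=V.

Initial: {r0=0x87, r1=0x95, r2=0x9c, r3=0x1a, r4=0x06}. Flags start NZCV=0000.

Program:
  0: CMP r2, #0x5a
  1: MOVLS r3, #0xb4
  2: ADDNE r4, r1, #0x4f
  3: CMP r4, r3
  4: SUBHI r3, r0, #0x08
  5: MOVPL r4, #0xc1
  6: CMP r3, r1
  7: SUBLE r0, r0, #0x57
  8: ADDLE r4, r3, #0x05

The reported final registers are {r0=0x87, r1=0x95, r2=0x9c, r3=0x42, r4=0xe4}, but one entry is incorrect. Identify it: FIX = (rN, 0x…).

0: ✓ CMP  NZCV=0011
1: · MOVLS
2: ✓ ADDNE  r4←0xe4
3: ✓ CMP  NZCV=1010
4: ✓ SUBHI  r3←0x7f
5: · MOVPL
6: ✓ CMP  NZCV=1001
7: · SUBLE
8: · ADDLE

FIX = (r3, 0x7f)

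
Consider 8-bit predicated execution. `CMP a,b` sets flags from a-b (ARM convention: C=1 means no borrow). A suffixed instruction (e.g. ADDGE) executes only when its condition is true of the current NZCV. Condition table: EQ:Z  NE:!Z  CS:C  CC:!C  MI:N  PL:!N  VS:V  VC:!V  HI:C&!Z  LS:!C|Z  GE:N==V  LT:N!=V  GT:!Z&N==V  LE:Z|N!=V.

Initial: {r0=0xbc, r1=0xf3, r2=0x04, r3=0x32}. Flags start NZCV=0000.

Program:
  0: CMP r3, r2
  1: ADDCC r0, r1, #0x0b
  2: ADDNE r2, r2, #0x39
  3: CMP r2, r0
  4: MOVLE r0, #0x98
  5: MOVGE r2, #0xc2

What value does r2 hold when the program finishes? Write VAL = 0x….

VAL = 0xc2

[0] flags=0010 → (cmp)
[1] flags=0010 CC?F → skip
[2] flags=0010 NE?T → r2=0x3d
[3] flags=1001 → (cmp)
[4] flags=1001 LE?F → skip
[5] flags=1001 GE?T → r2=0xc2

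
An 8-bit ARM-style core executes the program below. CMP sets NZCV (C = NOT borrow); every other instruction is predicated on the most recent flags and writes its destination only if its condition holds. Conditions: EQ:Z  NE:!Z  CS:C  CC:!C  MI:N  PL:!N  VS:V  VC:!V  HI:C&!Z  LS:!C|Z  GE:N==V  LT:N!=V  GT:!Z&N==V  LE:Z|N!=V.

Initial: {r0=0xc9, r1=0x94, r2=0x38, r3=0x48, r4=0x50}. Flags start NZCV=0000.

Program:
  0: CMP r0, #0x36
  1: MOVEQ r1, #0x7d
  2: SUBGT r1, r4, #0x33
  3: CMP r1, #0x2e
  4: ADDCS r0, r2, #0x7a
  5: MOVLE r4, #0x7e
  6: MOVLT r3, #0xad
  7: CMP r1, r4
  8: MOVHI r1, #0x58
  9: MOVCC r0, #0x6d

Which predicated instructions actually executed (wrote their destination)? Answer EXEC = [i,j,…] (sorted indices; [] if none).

0: ✓ CMP  NZCV=1010
1: · MOVEQ
2: · SUBGT
3: ✓ CMP  NZCV=0011
4: ✓ ADDCS  r0←0xb2
5: ✓ MOVLE  r4←0x7e
6: ✓ MOVLT  r3←0xad
7: ✓ CMP  NZCV=0011
8: ✓ MOVHI  r1←0x58
9: · MOVCC

EXEC = [4,5,6,8]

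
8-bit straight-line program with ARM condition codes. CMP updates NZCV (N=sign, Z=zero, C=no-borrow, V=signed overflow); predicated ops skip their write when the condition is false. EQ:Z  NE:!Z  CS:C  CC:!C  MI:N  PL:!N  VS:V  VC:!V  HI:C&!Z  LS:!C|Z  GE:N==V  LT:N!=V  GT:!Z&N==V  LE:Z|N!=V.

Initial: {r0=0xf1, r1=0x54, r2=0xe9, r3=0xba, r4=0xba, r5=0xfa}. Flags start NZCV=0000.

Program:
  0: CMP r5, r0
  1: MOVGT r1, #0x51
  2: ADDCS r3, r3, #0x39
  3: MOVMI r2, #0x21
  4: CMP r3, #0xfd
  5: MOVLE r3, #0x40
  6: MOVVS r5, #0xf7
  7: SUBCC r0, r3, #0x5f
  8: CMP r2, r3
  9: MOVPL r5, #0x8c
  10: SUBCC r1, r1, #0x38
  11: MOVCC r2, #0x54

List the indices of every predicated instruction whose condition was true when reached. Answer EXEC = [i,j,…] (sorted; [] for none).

EXEC = [1,2,5,7]

0: ✓ CMP  NZCV=0010
1: ✓ MOVGT  r1←0x51
2: ✓ ADDCS  r3←0xf3
3: · MOVMI
4: ✓ CMP  NZCV=1000
5: ✓ MOVLE  r3←0x40
6: · MOVVS
7: ✓ SUBCC  r0←0xe1
8: ✓ CMP  NZCV=1010
9: · MOVPL
10: · SUBCC
11: · MOVCC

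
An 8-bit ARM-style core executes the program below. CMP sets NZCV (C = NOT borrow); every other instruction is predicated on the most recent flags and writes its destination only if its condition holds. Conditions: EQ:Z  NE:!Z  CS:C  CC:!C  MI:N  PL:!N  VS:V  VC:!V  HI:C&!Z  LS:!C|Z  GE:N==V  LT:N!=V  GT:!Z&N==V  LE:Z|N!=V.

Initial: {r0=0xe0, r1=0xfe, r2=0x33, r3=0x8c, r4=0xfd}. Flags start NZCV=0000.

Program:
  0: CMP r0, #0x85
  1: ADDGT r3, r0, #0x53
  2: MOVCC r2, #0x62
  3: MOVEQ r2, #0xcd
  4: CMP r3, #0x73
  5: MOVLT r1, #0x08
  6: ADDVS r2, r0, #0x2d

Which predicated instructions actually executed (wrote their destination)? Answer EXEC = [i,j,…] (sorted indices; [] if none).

0: ✓ CMP  NZCV=0010
1: ✓ ADDGT  r3←0x33
2: · MOVCC
3: · MOVEQ
4: ✓ CMP  NZCV=1000
5: ✓ MOVLT  r1←0x08
6: · ADDVS

EXEC = [1,5]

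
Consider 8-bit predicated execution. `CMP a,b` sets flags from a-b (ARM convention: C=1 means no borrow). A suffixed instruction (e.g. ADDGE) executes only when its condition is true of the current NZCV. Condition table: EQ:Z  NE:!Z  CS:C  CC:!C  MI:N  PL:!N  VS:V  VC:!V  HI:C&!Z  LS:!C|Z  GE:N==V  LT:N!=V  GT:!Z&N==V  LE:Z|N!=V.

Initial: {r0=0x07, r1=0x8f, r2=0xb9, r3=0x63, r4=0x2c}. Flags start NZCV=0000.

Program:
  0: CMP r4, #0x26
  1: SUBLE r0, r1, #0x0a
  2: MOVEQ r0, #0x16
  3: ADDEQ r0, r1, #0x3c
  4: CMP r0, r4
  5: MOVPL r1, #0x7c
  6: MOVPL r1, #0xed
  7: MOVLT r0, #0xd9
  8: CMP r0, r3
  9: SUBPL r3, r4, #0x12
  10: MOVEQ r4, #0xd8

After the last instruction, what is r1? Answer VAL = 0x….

VAL = 0x8f

[0] flags=0010 → (cmp)
[1] flags=0010 LE?F → skip
[2] flags=0010 EQ?F → skip
[3] flags=0010 EQ?F → skip
[4] flags=1000 → (cmp)
[5] flags=1000 PL?F → skip
[6] flags=1000 PL?F → skip
[7] flags=1000 LT?T → r0=0xd9
[8] flags=0011 → (cmp)
[9] flags=0011 PL?T → r3=0x1a
[10] flags=0011 EQ?F → skip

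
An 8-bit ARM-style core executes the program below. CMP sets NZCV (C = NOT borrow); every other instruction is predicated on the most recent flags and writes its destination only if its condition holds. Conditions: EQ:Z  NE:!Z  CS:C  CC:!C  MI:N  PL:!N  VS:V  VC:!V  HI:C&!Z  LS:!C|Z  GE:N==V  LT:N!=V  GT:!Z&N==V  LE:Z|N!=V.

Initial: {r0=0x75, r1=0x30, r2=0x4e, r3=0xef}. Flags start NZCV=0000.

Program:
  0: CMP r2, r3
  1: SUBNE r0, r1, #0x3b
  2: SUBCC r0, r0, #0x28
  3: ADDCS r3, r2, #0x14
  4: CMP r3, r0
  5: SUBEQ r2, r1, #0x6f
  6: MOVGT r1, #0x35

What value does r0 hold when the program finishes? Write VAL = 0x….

0: ✓ CMP  NZCV=0000
1: ✓ SUBNE  r0←0xf5
2: ✓ SUBCC  r0←0xcd
3: · ADDCS
4: ✓ CMP  NZCV=0010
5: · SUBEQ
6: ✓ MOVGT  r1←0x35

VAL = 0xcd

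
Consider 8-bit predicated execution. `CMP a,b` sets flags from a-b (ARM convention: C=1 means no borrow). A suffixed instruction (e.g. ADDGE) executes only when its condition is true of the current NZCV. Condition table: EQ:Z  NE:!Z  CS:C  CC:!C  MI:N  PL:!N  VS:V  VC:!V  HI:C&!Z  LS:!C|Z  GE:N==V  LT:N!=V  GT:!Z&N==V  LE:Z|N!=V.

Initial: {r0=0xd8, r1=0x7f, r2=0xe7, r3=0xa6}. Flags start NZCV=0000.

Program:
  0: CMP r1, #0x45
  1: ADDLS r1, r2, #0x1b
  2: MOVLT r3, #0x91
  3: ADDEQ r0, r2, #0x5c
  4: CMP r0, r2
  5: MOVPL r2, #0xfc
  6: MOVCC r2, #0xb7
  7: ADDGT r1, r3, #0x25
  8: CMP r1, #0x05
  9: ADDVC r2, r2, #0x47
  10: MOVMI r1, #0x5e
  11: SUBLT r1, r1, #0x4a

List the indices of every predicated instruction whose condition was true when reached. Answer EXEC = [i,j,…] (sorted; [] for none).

[0] flags=0010 → (cmp)
[1] flags=0010 LS?F → skip
[2] flags=0010 LT?F → skip
[3] flags=0010 EQ?F → skip
[4] flags=1000 → (cmp)
[5] flags=1000 PL?F → skip
[6] flags=1000 CC?T → r2=0xb7
[7] flags=1000 GT?F → skip
[8] flags=0010 → (cmp)
[9] flags=0010 VC?T → r2=0xfe
[10] flags=0010 MI?F → skip
[11] flags=0010 LT?F → skip

EXEC = [6,9]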